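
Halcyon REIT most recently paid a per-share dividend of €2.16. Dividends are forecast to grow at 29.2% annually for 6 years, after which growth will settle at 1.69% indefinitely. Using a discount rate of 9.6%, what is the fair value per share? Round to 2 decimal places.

Two-stage DDM. Project D₁…D_6 at 0.292, terminal growth 0.0169, discount at r = 0.096.
D_1 = 2.7907
D_2 = 3.6056
D_3 = 4.6584
D_4 = 6.0187
D_5 = 7.7762
D_6 = 10.0468
Terminal value at t=6: TV = D_7/(r−g) = 10.2166/(0.096−0.0169) = 129.1608
P₀ = 2.7907/(1+0.096)^1 + 3.6056/(1+0.096)^2 + 4.6584/(1+0.096)^3 + 6.0187/(1+0.096)^4 + 7.7762/(1+0.096)^5 + 10.0468/(1+0.096)^6 + 129.1608/(1+0.096)^6 = 98.4902

€98.49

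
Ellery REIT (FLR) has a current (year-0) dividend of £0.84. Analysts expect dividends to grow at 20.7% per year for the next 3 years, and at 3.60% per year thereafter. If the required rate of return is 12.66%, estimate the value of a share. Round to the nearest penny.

£14.71

Two-stage DDM. Project D₁…D_3 at 0.207, terminal growth 0.036, discount at r = 0.1266.
D_1 = 1.0139
D_2 = 1.2238
D_3 = 1.4771
Terminal value at t=3: TV = D_4/(r−g) = 1.5302/(0.1266−0.036) = 16.8901
P₀ = 1.0139/(1+0.1266)^1 + 1.2238/(1+0.1266)^2 + 1.4771/(1+0.1266)^3 + 16.8901/(1+0.1266)^3 = 14.7091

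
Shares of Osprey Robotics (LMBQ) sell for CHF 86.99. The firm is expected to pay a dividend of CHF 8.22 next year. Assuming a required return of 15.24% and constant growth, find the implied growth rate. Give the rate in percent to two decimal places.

From P₀ = D₁/(r − g), the implied growth is g = r − D₁/P₀.
g = 0.1524 − 8.22/86.99 = 0.1524 − 0.09449 = 0.05791

5.79%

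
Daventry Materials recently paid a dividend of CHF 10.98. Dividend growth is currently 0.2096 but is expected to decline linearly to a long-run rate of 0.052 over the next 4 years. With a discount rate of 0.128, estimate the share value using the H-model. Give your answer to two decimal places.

H-model: P₀ = D₀[(1+g_L) + H(g_S−g_L)]/(r−g_L), with H = 4/2 = 2.
P₀ = 10.98 × [(1+0.052) + 2×(0.2096−0.052)] / (0.128−0.052)
   = 10.98 × 1.3672 / 0.076 = 197.5244

CHF 197.52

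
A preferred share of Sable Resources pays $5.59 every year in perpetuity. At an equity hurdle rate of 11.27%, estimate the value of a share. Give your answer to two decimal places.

Zero-growth DDM (perpetuity): P₀ = D/r = 5.59 / 0.1127 = 49.6007

$49.60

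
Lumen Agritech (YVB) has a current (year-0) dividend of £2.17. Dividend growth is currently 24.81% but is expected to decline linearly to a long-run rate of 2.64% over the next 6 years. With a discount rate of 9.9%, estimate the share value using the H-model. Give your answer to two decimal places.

H-model: P₀ = D₀[(1+g_L) + H(g_S−g_L)]/(r−g_L), with H = 6/2 = 3.
P₀ = 2.17 × [(1+0.0264) + 3×(0.2481−0.0264)] / (0.099−0.0264)
   = 2.17 × 1.6915 / 0.0726 = 50.5586

£50.56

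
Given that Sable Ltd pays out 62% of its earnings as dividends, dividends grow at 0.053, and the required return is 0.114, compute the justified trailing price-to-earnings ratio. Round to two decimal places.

10.70

Justified trailing P/E = b(1+g)/(r−g) = 0.62×(1+0.053)/(0.114−0.053) = 10.7026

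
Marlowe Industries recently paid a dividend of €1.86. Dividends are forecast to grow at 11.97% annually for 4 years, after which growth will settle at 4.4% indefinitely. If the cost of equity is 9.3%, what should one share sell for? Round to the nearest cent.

Two-stage DDM. Project D₁…D_4 at 0.1197, terminal growth 0.044, discount at r = 0.093.
D_1 = 2.0826
D_2 = 2.3319
D_3 = 2.6111
D_4 = 2.9236
Terminal value at t=4: TV = D_5/(r−g) = 3.0523/(0.093−0.044) = 62.2908
P₀ = 2.0826/(1+0.093)^1 + 2.3319/(1+0.093)^2 + 2.6111/(1+0.093)^3 + 2.9236/(1+0.093)^4 + 62.2908/(1+0.093)^4 = 51.5515

€51.55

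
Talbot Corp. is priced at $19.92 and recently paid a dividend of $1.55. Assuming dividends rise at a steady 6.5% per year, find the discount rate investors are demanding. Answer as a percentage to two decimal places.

Rearranging the constant-growth DDM: r = D₁/P₀ + g.
D₁ = 1.55 × (1 + 0.065) = 1.6507.
r = 1.6507 / 19.92 + 0.065 = 0.08287 + 0.065 = 0.14787

14.79%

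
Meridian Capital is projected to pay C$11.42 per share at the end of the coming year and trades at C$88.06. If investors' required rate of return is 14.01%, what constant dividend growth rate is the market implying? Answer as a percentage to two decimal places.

1.04%

From P₀ = D₁/(r − g), the implied growth is g = r − D₁/P₀.
g = 0.1401 − 11.42/88.06 = 0.1401 − 0.12968 = 0.01042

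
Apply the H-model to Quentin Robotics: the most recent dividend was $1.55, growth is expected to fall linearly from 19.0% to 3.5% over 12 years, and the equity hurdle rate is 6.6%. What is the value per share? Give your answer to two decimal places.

H-model: P₀ = D₀[(1+g_L) + H(g_S−g_L)]/(r−g_L), with H = 12/2 = 6.
P₀ = 1.55 × [(1+0.035) + 6×(0.19−0.035)] / (0.066−0.035)
   = 1.55 × 1.9650 / 0.031 = 98.2500

$98.25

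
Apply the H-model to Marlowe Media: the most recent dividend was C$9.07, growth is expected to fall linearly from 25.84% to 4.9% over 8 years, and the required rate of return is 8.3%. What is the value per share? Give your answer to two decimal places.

H-model: P₀ = D₀[(1+g_L) + H(g_S−g_L)]/(r−g_L), with H = 8/2 = 4.
P₀ = 9.07 × [(1+0.049) + 4×(0.2584−0.049)] / (0.083−0.049)
   = 9.07 × 1.8866 / 0.034 = 503.2783

C$503.28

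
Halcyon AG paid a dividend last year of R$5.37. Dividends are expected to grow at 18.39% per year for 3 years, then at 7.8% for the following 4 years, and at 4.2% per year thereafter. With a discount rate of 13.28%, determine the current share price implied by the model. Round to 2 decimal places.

Three-stage DDM. Project D₁…D_7; terminal Gordon value at t=7 with g = 0.042; discount at r = 0.1328.
D_1 = 6.3575
D_2 = 7.5267
D_3 = 8.9109
D_4 = 9.6059
D_5 = 10.3552
D_6 = 11.1629
D_7 = 12.0336
TV_7 = 12.5390/(0.1328−0.042) = 138.0945
P₀ = Σ Dₜ/(1+r)ᵗ + TV_7/(1+r)^7 = 96.9926

R$96.99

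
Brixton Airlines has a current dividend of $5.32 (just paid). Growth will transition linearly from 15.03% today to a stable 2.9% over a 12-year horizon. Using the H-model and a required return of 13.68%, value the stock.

H-model: P₀ = D₀[(1+g_L) + H(g_S−g_L)]/(r−g_L), with H = 12/2 = 6.
P₀ = 5.32 × [(1+0.029) + 6×(0.1503−0.029)] / (0.1368−0.029)
   = 5.32 × 1.7568 / 0.1078 = 86.6992

$86.70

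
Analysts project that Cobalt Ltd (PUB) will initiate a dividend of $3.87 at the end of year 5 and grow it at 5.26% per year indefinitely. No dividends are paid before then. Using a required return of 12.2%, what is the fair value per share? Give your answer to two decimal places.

$35.19

Deferred-dividend DDM. At t=4 the remaining stream is a growing perpetuity with first payment D_5 = 3.87.
V_4 = D_5/(r−g) = 3.87/(0.122−0.0526) = 55.7637
P₀ = V_4/(1+r)^4 = 55.7637/(1+0.122)^4 = 35.1868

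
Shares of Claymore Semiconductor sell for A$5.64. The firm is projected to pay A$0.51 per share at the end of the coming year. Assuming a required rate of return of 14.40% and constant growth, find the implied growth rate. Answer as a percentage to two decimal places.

5.36%

From P₀ = D₁/(r − g), the implied growth is g = r − D₁/P₀.
g = 0.144 − 0.51/5.64 = 0.144 − 0.09043 = 0.05357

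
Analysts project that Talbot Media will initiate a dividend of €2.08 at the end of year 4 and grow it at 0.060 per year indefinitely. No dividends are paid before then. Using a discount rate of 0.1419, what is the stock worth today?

€17.06

Deferred-dividend DDM. At t=3 the remaining stream is a growing perpetuity with first payment D_4 = 2.08.
V_3 = D_4/(r−g) = 2.08/(0.1419−0.06) = 25.3968
P₀ = V_3/(1+r)^3 = 25.3968/(1+0.1419)^3 = 17.0567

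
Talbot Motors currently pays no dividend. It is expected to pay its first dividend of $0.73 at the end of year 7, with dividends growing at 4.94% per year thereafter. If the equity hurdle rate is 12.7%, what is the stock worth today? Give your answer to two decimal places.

Deferred-dividend DDM. At t=6 the remaining stream is a growing perpetuity with first payment D_7 = 0.73.
V_6 = D_7/(r−g) = 0.73/(0.127−0.0494) = 9.4072
P₀ = V_6/(1+r)^6 = 9.4072/(1+0.127)^6 = 4.5911

$4.59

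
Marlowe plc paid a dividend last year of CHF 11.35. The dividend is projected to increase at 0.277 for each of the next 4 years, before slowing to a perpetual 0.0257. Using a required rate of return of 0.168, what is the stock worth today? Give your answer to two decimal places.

Two-stage DDM. Project D₁…D_4 at 0.277, terminal growth 0.0257, discount at r = 0.168.
D_1 = 14.4940
D_2 = 18.5088
D_3 = 23.6357
D_4 = 30.1828
Terminal value at t=4: TV = D_5/(r−g) = 30.9585/(0.168−0.0257) = 217.5579
P₀ = 14.4940/(1+0.168)^1 + 18.5088/(1+0.168)^2 + 23.6357/(1+0.168)^3 + 30.1828/(1+0.168)^4 + 217.5579/(1+0.168)^4 = 173.9245

CHF 173.92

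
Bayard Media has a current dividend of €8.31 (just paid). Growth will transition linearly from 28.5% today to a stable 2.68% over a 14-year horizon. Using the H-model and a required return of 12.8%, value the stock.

€232.73

H-model: P₀ = D₀[(1+g_L) + H(g_S−g_L)]/(r−g_L), with H = 14/2 = 7.
P₀ = 8.31 × [(1+0.0268) + 7×(0.285−0.0268)] / (0.128−0.0268)
   = 8.31 × 2.8342 / 0.1012 = 232.7293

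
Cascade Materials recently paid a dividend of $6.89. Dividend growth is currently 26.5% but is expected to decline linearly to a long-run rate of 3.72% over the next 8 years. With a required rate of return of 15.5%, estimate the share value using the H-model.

H-model: P₀ = D₀[(1+g_L) + H(g_S−g_L)]/(r−g_L), with H = 8/2 = 4.
P₀ = 6.89 × [(1+0.0372) + 4×(0.265−0.0372)] / (0.155−0.0372)
   = 6.89 × 1.9484 / 0.1178 = 113.9599

$113.96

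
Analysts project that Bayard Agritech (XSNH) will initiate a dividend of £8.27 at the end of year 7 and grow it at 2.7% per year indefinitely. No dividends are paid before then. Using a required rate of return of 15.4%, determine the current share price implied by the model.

£27.57

Deferred-dividend DDM. At t=6 the remaining stream is a growing perpetuity with first payment D_7 = 8.27.
V_6 = D_7/(r−g) = 8.27/(0.154−0.027) = 65.1181
P₀ = V_6/(1+r)^6 = 65.1181/(1+0.154)^6 = 27.5719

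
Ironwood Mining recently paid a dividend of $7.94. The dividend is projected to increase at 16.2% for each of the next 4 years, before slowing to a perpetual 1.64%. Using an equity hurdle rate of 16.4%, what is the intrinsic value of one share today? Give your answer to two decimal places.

Two-stage DDM. Project D₁…D_4 at 0.162, terminal growth 0.0164, discount at r = 0.164.
D_1 = 9.2263
D_2 = 10.7209
D_3 = 12.4577
D_4 = 14.4759
Terminal value at t=4: TV = D_5/(r−g) = 14.7133/(0.164−0.0164) = 99.6835
P₀ = 9.2263/(1+0.164)^1 + 10.7209/(1+0.164)^2 + 12.4577/(1+0.164)^3 + 14.4759/(1+0.164)^4 + 99.6835/(1+0.164)^4 = 85.9253

$85.93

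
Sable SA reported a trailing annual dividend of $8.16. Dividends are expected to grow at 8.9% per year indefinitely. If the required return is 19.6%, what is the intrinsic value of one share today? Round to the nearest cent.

$83.05

Gordon growth model: P₀ = D₁/(r − g). D₁ = 8.16 × (1 + 0.089) = 8.8862.
P₀ = 8.8862 / (0.196 − 0.089) = 8.8862 / 0.107 = 83.0490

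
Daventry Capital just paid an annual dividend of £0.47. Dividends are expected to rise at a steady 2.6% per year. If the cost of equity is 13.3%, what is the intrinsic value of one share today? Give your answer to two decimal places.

£4.51

Gordon growth model: P₀ = D₁/(r − g). D₁ = 0.47 × (1 + 0.026) = 0.4822.
P₀ = 0.4822 / (0.133 − 0.026) = 0.4822 / 0.107 = 4.5067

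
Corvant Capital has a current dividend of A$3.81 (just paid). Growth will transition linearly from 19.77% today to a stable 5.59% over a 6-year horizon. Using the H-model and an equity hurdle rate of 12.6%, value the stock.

H-model: P₀ = D₀[(1+g_L) + H(g_S−g_L)]/(r−g_L), with H = 6/2 = 3.
P₀ = 3.81 × [(1+0.0559) + 3×(0.1977−0.0559)] / (0.126−0.0559)
   = 3.81 × 1.4813 / 0.0701 = 80.5100

A$80.51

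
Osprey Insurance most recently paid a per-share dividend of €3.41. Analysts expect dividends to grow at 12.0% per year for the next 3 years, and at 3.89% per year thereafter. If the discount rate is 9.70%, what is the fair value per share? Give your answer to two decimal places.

Two-stage DDM. Project D₁…D_3 at 0.12, terminal growth 0.0389, discount at r = 0.097.
D_1 = 3.8192
D_2 = 4.2775
D_3 = 4.7908
Terminal value at t=3: TV = D_4/(r−g) = 4.9772/(0.097−0.0389) = 85.6655
P₀ = 3.8192/(1+0.097)^1 + 4.2775/(1+0.097)^2 + 4.7908/(1+0.097)^3 + 85.6655/(1+0.097)^3 = 75.5563

€75.56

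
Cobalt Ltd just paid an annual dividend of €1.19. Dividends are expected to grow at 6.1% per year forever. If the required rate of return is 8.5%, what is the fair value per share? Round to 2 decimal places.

Gordon growth model: P₀ = D₁/(r − g). D₁ = 1.19 × (1 + 0.061) = 1.2626.
P₀ = 1.2626 / (0.085 − 0.061) = 1.2626 / 0.024 = 52.6079

€52.61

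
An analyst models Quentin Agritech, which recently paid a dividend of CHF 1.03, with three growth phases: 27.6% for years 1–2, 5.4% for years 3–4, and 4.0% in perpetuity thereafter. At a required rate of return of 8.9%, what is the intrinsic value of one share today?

CHF 33.43

Three-stage DDM. Project D₁…D_4; terminal Gordon value at t=4 with g = 0.04; discount at r = 0.089.
D_1 = 1.3143
D_2 = 1.6770
D_3 = 1.7676
D_4 = 1.8630
TV_4 = 1.9376/(0.089−0.04) = 39.5419
P₀ = Σ Dₜ/(1+r)ᵗ + TV_4/(1+r)^4 = 33.4298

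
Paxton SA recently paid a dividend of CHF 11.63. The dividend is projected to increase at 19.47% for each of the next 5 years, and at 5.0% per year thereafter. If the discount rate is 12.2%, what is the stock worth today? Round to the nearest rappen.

CHF 302.63

Two-stage DDM. Project D₁…D_5 at 0.1947, terminal growth 0.05, discount at r = 0.122.
D_1 = 13.8944
D_2 = 16.5996
D_3 = 19.8315
D_4 = 23.6927
D_5 = 28.3057
Terminal value at t=5: TV = D_6/(r−g) = 29.7210/(0.122−0.05) = 412.7916
P₀ = 13.8944/(1+0.122)^1 + 16.5996/(1+0.122)^2 + 19.8315/(1+0.122)^3 + 23.6927/(1+0.122)^4 + 28.3057/(1+0.122)^5 + 412.7916/(1+0.122)^5 = 302.6276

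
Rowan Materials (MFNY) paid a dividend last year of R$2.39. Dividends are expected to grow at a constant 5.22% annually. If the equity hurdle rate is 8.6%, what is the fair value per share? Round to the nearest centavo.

R$74.40

Gordon growth model: P₀ = D₁/(r − g). D₁ = 2.39 × (1 + 0.0522) = 2.5148.
P₀ = 2.5148 / (0.086 − 0.0522) = 2.5148 / 0.0338 = 74.4011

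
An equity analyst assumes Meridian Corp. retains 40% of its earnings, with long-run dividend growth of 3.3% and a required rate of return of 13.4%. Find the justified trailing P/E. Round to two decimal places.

6.14

Payout ratio b = 1 − 0.40 = 0.60.
Justified trailing P/E = b(1+g)/(r−g) = 0.60×(1+0.033)/(0.134−0.033) = 6.1366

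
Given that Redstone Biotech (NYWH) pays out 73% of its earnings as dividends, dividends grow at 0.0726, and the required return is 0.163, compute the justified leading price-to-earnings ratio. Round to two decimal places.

Justified leading P/E = b/(r−g) = 0.73/(0.163−0.0726) = 8.0752

8.08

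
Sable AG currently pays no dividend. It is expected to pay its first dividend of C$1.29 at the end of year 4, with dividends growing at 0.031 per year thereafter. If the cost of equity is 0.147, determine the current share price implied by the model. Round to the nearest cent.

Deferred-dividend DDM. At t=3 the remaining stream is a growing perpetuity with first payment D_4 = 1.29.
V_3 = D_4/(r−g) = 1.29/(0.147−0.031) = 11.1207
P₀ = V_3/(1+r)^3 = 11.1207/(1+0.147)^3 = 7.3696

C$7.37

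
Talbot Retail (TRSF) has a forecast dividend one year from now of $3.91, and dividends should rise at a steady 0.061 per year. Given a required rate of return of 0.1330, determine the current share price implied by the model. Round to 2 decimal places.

Gordon growth model: P₀ = D₁/(r − g), with D₁ = 3.91 given directly.
P₀ = 3.9100 / (0.133 − 0.061) = 3.9100 / 0.072 = 54.3056

$54.31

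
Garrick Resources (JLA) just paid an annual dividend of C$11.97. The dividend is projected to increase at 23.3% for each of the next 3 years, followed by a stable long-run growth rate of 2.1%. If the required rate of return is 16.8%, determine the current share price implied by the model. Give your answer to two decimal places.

C$137.86

Two-stage DDM. Project D₁…D_3 at 0.233, terminal growth 0.021, discount at r = 0.168.
D_1 = 14.7590
D_2 = 18.1979
D_3 = 22.4380
Terminal value at t=3: TV = D_4/(r−g) = 22.9092/(0.168−0.021) = 155.8446
P₀ = 14.7590/(1+0.168)^1 + 18.1979/(1+0.168)^2 + 22.4380/(1+0.168)^3 + 155.8446/(1+0.168)^3 = 137.8627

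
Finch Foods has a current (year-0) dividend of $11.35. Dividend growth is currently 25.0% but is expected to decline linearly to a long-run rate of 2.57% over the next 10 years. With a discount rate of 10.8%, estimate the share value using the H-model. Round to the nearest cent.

H-model: P₀ = D₀[(1+g_L) + H(g_S−g_L)]/(r−g_L), with H = 10/2 = 5.
P₀ = 11.35 × [(1+0.0257) + 5×(0.25−0.0257)] / (0.108−0.0257)
   = 11.35 × 2.1472 / 0.0823 = 296.1205

$296.12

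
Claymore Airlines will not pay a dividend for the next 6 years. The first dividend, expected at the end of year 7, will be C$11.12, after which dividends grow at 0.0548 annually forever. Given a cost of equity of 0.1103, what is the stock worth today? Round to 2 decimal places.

Deferred-dividend DDM. At t=6 the remaining stream is a growing perpetuity with first payment D_7 = 11.12.
V_6 = D_7/(r−g) = 11.12/(0.1103−0.0548) = 200.3604
P₀ = V_6/(1+r)^6 = 200.3604/(1+0.1103)^6 = 106.9473

C$106.95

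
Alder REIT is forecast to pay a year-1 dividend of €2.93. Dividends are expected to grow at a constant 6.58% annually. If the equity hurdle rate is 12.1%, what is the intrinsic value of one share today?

€53.08

Gordon growth model: P₀ = D₁/(r − g), with D₁ = 2.93 given directly.
P₀ = 2.9300 / (0.121 − 0.0658) = 2.9300 / 0.0552 = 53.0797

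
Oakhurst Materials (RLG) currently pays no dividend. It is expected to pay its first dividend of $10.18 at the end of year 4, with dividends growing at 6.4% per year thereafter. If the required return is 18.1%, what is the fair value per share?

Deferred-dividend DDM. At t=3 the remaining stream is a growing perpetuity with first payment D_4 = 10.18.
V_3 = D_4/(r−g) = 10.18/(0.181−0.064) = 87.0085
P₀ = V_3/(1+r)^3 = 87.0085/(1+0.181)^3 = 52.8217

$52.82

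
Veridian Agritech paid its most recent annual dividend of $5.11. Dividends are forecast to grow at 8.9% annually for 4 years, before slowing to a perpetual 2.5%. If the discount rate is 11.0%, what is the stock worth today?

Two-stage DDM. Project D₁…D_4 at 0.089, terminal growth 0.025, discount at r = 0.11.
D_1 = 5.5648
D_2 = 6.0601
D_3 = 6.5994
D_4 = 7.1867
Terminal value at t=4: TV = D_5/(r−g) = 7.3664/(0.11−0.025) = 86.6637
P₀ = 5.5648/(1+0.11)^1 + 6.0601/(1+0.11)^2 + 6.5994/(1+0.11)^3 + 7.1867/(1+0.11)^4 + 86.6637/(1+0.11)^4 = 76.5794

$76.58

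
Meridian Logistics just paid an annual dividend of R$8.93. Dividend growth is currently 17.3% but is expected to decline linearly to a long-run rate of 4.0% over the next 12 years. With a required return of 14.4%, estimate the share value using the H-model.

R$157.82

H-model: P₀ = D₀[(1+g_L) + H(g_S−g_L)]/(r−g_L), with H = 12/2 = 6.
P₀ = 8.93 × [(1+0.04) + 6×(0.173−0.04)] / (0.144−0.04)
   = 8.93 × 1.8380 / 0.104 = 157.8206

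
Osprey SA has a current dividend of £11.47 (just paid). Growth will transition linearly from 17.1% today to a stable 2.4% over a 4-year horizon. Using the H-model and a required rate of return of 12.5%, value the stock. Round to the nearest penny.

£149.68

H-model: P₀ = D₀[(1+g_L) + H(g_S−g_L)]/(r−g_L), with H = 4/2 = 2.
P₀ = 11.47 × [(1+0.024) + 2×(0.171−0.024)] / (0.125−0.024)
   = 11.47 × 1.3180 / 0.101 = 149.6778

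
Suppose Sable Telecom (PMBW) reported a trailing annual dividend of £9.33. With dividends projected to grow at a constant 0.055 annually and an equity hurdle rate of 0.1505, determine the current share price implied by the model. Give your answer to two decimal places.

£103.07

Gordon growth model: P₀ = D₁/(r − g). D₁ = 9.33 × (1 + 0.055) = 9.8431.
P₀ = 9.8431 / (0.1505 − 0.055) = 9.8431 / 0.0955 = 103.0696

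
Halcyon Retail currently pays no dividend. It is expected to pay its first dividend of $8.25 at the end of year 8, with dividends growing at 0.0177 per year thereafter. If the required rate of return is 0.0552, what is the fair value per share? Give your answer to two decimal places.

Deferred-dividend DDM. At t=7 the remaining stream is a growing perpetuity with first payment D_8 = 8.25.
V_7 = D_8/(r−g) = 8.25/(0.0552−0.0177) = 220.0000
P₀ = V_7/(1+r)^7 = 220.0000/(1+0.0552)^7 = 151.0356

$151.04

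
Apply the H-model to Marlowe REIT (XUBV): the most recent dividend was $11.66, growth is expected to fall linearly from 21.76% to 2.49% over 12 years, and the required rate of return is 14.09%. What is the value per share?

$219.24

H-model: P₀ = D₀[(1+g_L) + H(g_S−g_L)]/(r−g_L), with H = 12/2 = 6.
P₀ = 11.66 × [(1+0.0249) + 6×(0.2176−0.0249)] / (0.1409−0.0249)
   = 11.66 × 2.1811 / 0.116 = 219.2382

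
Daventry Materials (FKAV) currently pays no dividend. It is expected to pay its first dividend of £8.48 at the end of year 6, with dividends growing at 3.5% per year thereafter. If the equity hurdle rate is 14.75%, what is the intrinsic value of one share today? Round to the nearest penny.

£37.89

Deferred-dividend DDM. At t=5 the remaining stream is a growing perpetuity with first payment D_6 = 8.48.
V_5 = D_6/(r−g) = 8.48/(0.1475−0.035) = 75.3778
P₀ = V_5/(1+r)^5 = 75.3778/(1+0.1475)^5 = 37.8861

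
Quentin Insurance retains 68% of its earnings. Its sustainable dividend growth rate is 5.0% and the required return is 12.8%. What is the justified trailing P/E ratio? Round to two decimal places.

4.31

Payout ratio b = 1 − 0.68 = 0.32.
Justified trailing P/E = b(1+g)/(r−g) = 0.32×(1+0.05)/(0.128−0.05) = 4.3077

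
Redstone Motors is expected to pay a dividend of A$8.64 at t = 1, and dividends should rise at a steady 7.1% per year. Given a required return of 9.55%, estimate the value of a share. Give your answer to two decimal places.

Gordon growth model: P₀ = D₁/(r − g), with D₁ = 8.64 given directly.
P₀ = 8.6400 / (0.0955 − 0.071) = 8.6400 / 0.0245 = 352.6531

A$352.65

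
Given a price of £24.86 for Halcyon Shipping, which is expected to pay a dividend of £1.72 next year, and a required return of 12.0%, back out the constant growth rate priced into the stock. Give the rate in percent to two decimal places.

5.08%

From P₀ = D₁/(r − g), the implied growth is g = r − D₁/P₀.
g = 0.12 − 1.72/24.86 = 0.12 − 0.06919 = 0.05081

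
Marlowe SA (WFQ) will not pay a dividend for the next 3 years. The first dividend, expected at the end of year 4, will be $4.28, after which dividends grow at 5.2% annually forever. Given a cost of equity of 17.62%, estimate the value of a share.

$21.18

Deferred-dividend DDM. At t=3 the remaining stream is a growing perpetuity with first payment D_4 = 4.28.
V_3 = D_4/(r−g) = 4.28/(0.1762−0.052) = 34.4605
P₀ = V_3/(1+r)^3 = 34.4605/(1+0.1762)^3 = 21.1777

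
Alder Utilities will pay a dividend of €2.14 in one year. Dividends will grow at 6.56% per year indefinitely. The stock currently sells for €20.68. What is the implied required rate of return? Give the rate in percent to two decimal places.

16.91%

Rearranging the constant-growth DDM: r = D₁/P₀ + g.
r = 2.1400 / 20.68 + 0.0656 = 0.10348 + 0.0656 = 0.16908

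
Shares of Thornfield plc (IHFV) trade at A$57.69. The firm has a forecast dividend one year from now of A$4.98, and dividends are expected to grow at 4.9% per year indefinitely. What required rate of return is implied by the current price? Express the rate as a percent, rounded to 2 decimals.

13.53%

Rearranging the constant-growth DDM: r = D₁/P₀ + g.
r = 4.9800 / 57.69 + 0.049 = 0.08632 + 0.049 = 0.13532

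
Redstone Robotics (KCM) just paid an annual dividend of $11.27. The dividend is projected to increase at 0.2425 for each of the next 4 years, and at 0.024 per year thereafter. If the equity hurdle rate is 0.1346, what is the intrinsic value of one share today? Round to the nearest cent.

$206.93

Two-stage DDM. Project D₁…D_4 at 0.2425, terminal growth 0.024, discount at r = 0.1346.
D_1 = 14.0030
D_2 = 17.3987
D_3 = 21.6179
D_4 = 26.8602
Terminal value at t=4: TV = D_5/(r−g) = 27.5049/(0.1346−0.024) = 248.6877
P₀ = 14.0030/(1+0.1346)^1 + 17.3987/(1+0.1346)^2 + 21.6179/(1+0.1346)^3 + 26.8602/(1+0.1346)^4 + 248.6877/(1+0.1346)^4 = 206.9327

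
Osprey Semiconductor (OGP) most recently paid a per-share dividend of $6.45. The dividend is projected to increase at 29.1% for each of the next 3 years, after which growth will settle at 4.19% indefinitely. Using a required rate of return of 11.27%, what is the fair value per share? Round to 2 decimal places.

$174.49

Two-stage DDM. Project D₁…D_3 at 0.291, terminal growth 0.0419, discount at r = 0.1127.
D_1 = 8.3270
D_2 = 10.7501
D_3 = 13.8784
Terminal value at t=3: TV = D_4/(r−g) = 14.4599/(0.1127−0.0419) = 204.2355
P₀ = 8.3270/(1+0.1127)^1 + 10.7501/(1+0.1127)^2 + 13.8784/(1+0.1127)^3 + 204.2355/(1+0.1127)^3 = 174.4911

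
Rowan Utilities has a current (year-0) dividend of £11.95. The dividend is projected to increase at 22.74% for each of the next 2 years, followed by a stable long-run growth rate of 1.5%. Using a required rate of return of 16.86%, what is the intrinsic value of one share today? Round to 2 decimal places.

Two-stage DDM. Project D₁…D_2 at 0.2274, terminal growth 0.015, discount at r = 0.1686.
D_1 = 14.6674
D_2 = 18.0028
Terminal value at t=2: TV = D_3/(r−g) = 18.2728/(0.1686−0.015) = 118.9638
P₀ = 14.6674/(1+0.1686)^1 + 18.0028/(1+0.1686)^2 + 118.9638/(1+0.1686)^2 = 112.8472

£112.85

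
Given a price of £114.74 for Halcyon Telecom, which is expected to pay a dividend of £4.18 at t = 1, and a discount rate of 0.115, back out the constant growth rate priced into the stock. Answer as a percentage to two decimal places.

From P₀ = D₁/(r − g), the implied growth is g = r − D₁/P₀.
g = 0.115 − 4.18/114.74 = 0.115 − 0.03643 = 0.07857

7.86%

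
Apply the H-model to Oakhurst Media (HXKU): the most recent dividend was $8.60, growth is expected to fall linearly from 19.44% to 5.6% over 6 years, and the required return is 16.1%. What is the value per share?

H-model: P₀ = D₀[(1+g_L) + H(g_S−g_L)]/(r−g_L), with H = 6/2 = 3.
P₀ = 8.60 × [(1+0.056) + 3×(0.1944−0.056)] / (0.161−0.056)
   = 8.60 × 1.4712 / 0.105 = 120.4983

$120.50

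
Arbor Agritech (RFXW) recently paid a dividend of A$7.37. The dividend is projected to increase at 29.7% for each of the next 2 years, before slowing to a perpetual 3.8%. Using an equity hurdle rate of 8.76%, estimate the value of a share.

Two-stage DDM. Project D₁…D_2 at 0.297, terminal growth 0.038, discount at r = 0.0876.
D_1 = 9.5589
D_2 = 12.3979
Terminal value at t=2: TV = D_3/(r−g) = 12.8690/(0.0876−0.038) = 259.4556
P₀ = 9.5589/(1+0.0876)^1 + 12.3979/(1+0.0876)^2 + 259.4556/(1+0.0876)^2 = 238.6136

A$238.61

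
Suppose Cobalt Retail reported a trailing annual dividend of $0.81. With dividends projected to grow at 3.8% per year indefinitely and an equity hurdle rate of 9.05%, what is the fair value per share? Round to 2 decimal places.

$16.01

Gordon growth model: P₀ = D₁/(r − g). D₁ = 0.81 × (1 + 0.038) = 0.8408.
P₀ = 0.8408 / (0.0905 − 0.038) = 0.8408 / 0.0525 = 16.0149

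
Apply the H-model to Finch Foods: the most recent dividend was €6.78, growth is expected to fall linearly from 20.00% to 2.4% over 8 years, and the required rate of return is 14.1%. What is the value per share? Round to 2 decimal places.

€100.14

H-model: P₀ = D₀[(1+g_L) + H(g_S−g_L)]/(r−g_L), with H = 8/2 = 4.
P₀ = 6.78 × [(1+0.024) + 4×(0.2−0.024)] / (0.141−0.024)
   = 6.78 × 1.7280 / 0.117 = 100.1354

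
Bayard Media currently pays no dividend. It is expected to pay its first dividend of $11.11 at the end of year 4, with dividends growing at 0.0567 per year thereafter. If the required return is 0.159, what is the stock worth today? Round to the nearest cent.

Deferred-dividend DDM. At t=3 the remaining stream is a growing perpetuity with first payment D_4 = 11.11.
V_3 = D_4/(r−g) = 11.11/(0.159−0.0567) = 108.6022
P₀ = V_3/(1+r)^3 = 108.6022/(1+0.159)^3 = 69.7571

$69.76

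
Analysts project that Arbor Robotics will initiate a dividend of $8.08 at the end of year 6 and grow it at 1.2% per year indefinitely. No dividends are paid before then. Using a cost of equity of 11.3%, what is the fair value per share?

$46.84

Deferred-dividend DDM. At t=5 the remaining stream is a growing perpetuity with first payment D_6 = 8.08.
V_5 = D_6/(r−g) = 8.08/(0.113−0.012) = 80.0000
P₀ = V_5/(1+r)^5 = 80.0000/(1+0.113)^5 = 46.8397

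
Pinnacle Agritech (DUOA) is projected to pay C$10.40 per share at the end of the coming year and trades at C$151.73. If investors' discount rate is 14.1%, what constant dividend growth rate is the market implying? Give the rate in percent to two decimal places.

7.25%

From P₀ = D₁/(r − g), the implied growth is g = r − D₁/P₀.
g = 0.141 − 10.40/151.73 = 0.141 − 0.06854 = 0.07246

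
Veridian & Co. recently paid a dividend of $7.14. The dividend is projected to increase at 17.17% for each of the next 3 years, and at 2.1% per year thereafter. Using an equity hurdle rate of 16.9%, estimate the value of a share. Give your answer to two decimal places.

$71.12

Two-stage DDM. Project D₁…D_3 at 0.1717, terminal growth 0.021, discount at r = 0.169.
D_1 = 8.3659
D_2 = 9.8024
D_3 = 11.4854
Terminal value at t=3: TV = D_4/(r−g) = 11.7266/(0.169−0.021) = 79.2340
P₀ = 8.3659/(1+0.169)^1 + 9.8024/(1+0.169)^2 + 11.4854/(1+0.169)^3 + 79.2340/(1+0.169)^3 = 71.1175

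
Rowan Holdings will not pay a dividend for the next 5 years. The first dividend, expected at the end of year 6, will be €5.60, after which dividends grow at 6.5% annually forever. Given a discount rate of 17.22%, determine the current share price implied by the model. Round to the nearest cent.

Deferred-dividend DDM. At t=5 the remaining stream is a growing perpetuity with first payment D_6 = 5.60.
V_5 = D_6/(r−g) = 5.60/(0.1722−0.065) = 52.2388
P₀ = V_5/(1+r)^5 = 52.2388/(1+0.1722)^5 = 23.6039

€23.60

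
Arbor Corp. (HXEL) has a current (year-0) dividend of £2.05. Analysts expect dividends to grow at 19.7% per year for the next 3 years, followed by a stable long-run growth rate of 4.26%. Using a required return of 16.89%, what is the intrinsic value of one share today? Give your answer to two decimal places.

Two-stage DDM. Project D₁…D_3 at 0.197, terminal growth 0.0426, discount at r = 0.1689.
D_1 = 2.4539
D_2 = 2.9373
D_3 = 3.5159
Terminal value at t=3: TV = D_4/(r−g) = 3.6657/(0.1689−0.0426) = 29.0236
P₀ = 2.4539/(1+0.1689)^1 + 2.9373/(1+0.1689)^2 + 3.5159/(1+0.1689)^3 + 29.0236/(1+0.1689)^3 = 24.6231

£24.62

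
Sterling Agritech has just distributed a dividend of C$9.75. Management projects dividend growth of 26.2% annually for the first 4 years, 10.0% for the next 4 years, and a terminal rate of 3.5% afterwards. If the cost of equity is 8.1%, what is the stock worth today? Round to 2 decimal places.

C$570.89

Three-stage DDM. Project D₁…D_8; terminal Gordon value at t=8 with g = 0.035; discount at r = 0.081.
D_1 = 12.3045
D_2 = 15.5283
D_3 = 19.5967
D_4 = 24.7310
D_5 = 27.2041
D_6 = 29.9245
D_7 = 32.9170
D_8 = 36.2087
TV_8 = 37.4760/(0.081−0.035) = 814.6955
P₀ = Σ Dₜ/(1+r)ᵗ + TV_8/(1+r)^8 = 570.8860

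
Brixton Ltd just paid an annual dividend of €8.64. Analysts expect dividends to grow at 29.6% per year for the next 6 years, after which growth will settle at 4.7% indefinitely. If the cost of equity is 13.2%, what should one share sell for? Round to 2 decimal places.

€325.14

Two-stage DDM. Project D₁…D_6 at 0.296, terminal growth 0.047, discount at r = 0.132.
D_1 = 11.1974
D_2 = 14.5119
D_3 = 18.8074
D_4 = 24.3744
D_5 = 31.5892
D_6 = 40.9396
Terminal value at t=6: TV = D_7/(r−g) = 42.8638/(0.132−0.047) = 504.2797
P₀ = 11.1974/(1+0.132)^1 + 14.5119/(1+0.132)^2 + 18.8074/(1+0.132)^3 + 24.3744/(1+0.132)^4 + 31.5892/(1+0.132)^5 + 40.9396/(1+0.132)^6 + 504.2797/(1+0.132)^6 = 325.1355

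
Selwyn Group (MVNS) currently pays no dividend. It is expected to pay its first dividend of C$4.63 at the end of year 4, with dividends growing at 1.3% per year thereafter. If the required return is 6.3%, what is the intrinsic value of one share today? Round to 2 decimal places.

C$77.09

Deferred-dividend DDM. At t=3 the remaining stream is a growing perpetuity with first payment D_4 = 4.63.
V_3 = D_4/(r−g) = 4.63/(0.063−0.013) = 92.6000
P₀ = V_3/(1+r)^3 = 92.6000/(1+0.063)^3 = 77.0923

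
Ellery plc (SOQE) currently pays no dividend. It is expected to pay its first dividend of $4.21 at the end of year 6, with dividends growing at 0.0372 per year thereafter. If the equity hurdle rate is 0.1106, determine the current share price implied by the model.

Deferred-dividend DDM. At t=5 the remaining stream is a growing perpetuity with first payment D_6 = 4.21.
V_5 = D_6/(r−g) = 4.21/(0.1106−0.0372) = 57.3569
P₀ = V_5/(1+r)^5 = 57.3569/(1+0.1106)^5 = 33.9467

$33.95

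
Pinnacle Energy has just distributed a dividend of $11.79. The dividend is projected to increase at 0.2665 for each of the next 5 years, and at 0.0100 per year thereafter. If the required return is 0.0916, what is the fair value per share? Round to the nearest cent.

Two-stage DDM. Project D₁…D_5 at 0.2665, terminal growth 0.01, discount at r = 0.0916.
D_1 = 14.9320
D_2 = 18.9114
D_3 = 23.9513
D_4 = 30.3343
D_5 = 38.4184
Terminal value at t=5: TV = D_6/(r−g) = 38.8026/(0.0916−0.01) = 475.5224
P₀ = 14.9320/(1+0.0916)^1 + 18.9114/(1+0.0916)^2 + 23.9513/(1+0.0916)^3 + 30.3343/(1+0.0916)^4 + 38.4184/(1+0.0916)^5 + 475.5224/(1+0.0916)^5 = 400.9128

$400.91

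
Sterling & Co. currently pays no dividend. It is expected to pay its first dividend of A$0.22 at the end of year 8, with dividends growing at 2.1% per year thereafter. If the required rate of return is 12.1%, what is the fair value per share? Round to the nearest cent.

A$0.99

Deferred-dividend DDM. At t=7 the remaining stream is a growing perpetuity with first payment D_8 = 0.22.
V_7 = D_8/(r−g) = 0.22/(0.121−0.021) = 2.2000
P₀ = V_7/(1+r)^7 = 2.2000/(1+0.121)^7 = 0.9890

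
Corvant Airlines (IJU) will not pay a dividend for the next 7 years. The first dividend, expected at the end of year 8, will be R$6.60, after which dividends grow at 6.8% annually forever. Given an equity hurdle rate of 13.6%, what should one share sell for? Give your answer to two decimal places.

Deferred-dividend DDM. At t=7 the remaining stream is a growing perpetuity with first payment D_8 = 6.60.
V_7 = D_8/(r−g) = 6.60/(0.136−0.068) = 97.0588
P₀ = V_7/(1+r)^7 = 97.0588/(1+0.136)^7 = 39.7545

R$39.75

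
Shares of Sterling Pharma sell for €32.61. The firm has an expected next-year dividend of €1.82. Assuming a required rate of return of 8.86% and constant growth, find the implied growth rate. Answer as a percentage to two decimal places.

3.28%

From P₀ = D₁/(r − g), the implied growth is g = r − D₁/P₀.
g = 0.0886 − 1.82/32.61 = 0.0886 − 0.05581 = 0.03279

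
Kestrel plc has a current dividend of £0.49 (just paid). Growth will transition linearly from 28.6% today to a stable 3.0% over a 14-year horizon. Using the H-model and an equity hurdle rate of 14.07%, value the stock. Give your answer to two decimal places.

£12.49

H-model: P₀ = D₀[(1+g_L) + H(g_S−g_L)]/(r−g_L), with H = 14/2 = 7.
P₀ = 0.49 × [(1+0.03) + 7×(0.286−0.03)] / (0.1407−0.03)
   = 0.49 × 2.8220 / 0.1107 = 12.4912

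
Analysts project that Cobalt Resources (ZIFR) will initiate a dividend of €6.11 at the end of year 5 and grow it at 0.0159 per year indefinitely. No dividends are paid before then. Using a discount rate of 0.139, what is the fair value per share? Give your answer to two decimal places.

Deferred-dividend DDM. At t=4 the remaining stream is a growing perpetuity with first payment D_5 = 6.11.
V_4 = D_5/(r−g) = 6.11/(0.139−0.0159) = 49.6344
P₀ = V_4/(1+r)^4 = 49.6344/(1+0.139)^4 = 29.4909

€29.49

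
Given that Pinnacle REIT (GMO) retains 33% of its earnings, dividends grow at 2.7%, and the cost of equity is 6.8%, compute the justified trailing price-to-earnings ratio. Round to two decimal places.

16.78

Payout ratio b = 1 − 0.33 = 0.67.
Justified trailing P/E = b(1+g)/(r−g) = 0.67×(1+0.027)/(0.068−0.027) = 16.7827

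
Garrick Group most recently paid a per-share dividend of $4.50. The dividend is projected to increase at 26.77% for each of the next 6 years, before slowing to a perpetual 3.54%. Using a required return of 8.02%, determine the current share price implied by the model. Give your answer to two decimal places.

$320.78

Two-stage DDM. Project D₁…D_6 at 0.2677, terminal growth 0.0354, discount at r = 0.0802.
D_1 = 5.7046
D_2 = 7.2318
D_3 = 9.1677
D_4 = 11.6219
D_5 = 14.7331
D_6 = 18.6772
Terminal value at t=6: TV = D_7/(r−g) = 19.3384/(0.0802−0.0354) = 431.6598
P₀ = 5.7046/(1+0.0802)^1 + 7.2318/(1+0.0802)^2 + 9.1677/(1+0.0802)^3 + 11.6219/(1+0.0802)^4 + 14.7331/(1+0.0802)^5 + 18.6772/(1+0.0802)^6 + 431.6598/(1+0.0802)^6 = 320.7801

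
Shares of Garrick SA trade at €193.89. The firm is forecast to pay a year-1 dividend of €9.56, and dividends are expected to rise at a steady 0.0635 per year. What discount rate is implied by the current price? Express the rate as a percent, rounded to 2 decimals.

11.28%

Rearranging the constant-growth DDM: r = D₁/P₀ + g.
r = 9.5600 / 193.89 + 0.0635 = 0.04931 + 0.0635 = 0.11281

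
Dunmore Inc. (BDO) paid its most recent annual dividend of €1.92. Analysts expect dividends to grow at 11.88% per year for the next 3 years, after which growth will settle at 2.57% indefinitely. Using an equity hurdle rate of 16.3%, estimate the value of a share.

Two-stage DDM. Project D₁…D_3 at 0.1188, terminal growth 0.0257, discount at r = 0.163.
D_1 = 2.1481
D_2 = 2.4033
D_3 = 2.6888
Terminal value at t=3: TV = D_4/(r−g) = 2.7579/(0.163−0.0257) = 20.0867
P₀ = 2.1481/(1+0.163)^1 + 2.4033/(1+0.163)^2 + 2.6888/(1+0.163)^3 + 20.0867/(1+0.163)^3 = 18.1025

€18.10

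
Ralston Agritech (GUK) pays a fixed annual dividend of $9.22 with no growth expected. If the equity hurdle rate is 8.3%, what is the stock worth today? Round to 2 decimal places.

Zero-growth DDM (perpetuity): P₀ = D/r = 9.22 / 0.083 = 111.0843

$111.08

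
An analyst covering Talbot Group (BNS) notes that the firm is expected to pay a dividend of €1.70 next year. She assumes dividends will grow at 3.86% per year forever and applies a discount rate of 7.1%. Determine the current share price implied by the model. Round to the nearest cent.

€52.47

Gordon growth model: P₀ = D₁/(r − g), with D₁ = 1.70 given directly.
P₀ = 1.7000 / (0.071 − 0.0386) = 1.7000 / 0.0324 = 52.4691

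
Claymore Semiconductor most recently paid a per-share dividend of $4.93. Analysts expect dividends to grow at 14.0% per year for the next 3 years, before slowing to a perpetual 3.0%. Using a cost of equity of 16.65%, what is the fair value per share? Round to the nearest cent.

Two-stage DDM. Project D₁…D_3 at 0.14, terminal growth 0.03, discount at r = 0.1665.
D_1 = 5.6202
D_2 = 6.4070
D_3 = 7.3040
Terminal value at t=3: TV = D_4/(r−g) = 7.5231/(0.1665−0.03) = 55.1145
P₀ = 5.6202/(1+0.1665)^1 + 6.4070/(1+0.1665)^2 + 7.3040/(1+0.1665)^3 + 55.1145/(1+0.1665)^3 = 48.8507

$48.85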